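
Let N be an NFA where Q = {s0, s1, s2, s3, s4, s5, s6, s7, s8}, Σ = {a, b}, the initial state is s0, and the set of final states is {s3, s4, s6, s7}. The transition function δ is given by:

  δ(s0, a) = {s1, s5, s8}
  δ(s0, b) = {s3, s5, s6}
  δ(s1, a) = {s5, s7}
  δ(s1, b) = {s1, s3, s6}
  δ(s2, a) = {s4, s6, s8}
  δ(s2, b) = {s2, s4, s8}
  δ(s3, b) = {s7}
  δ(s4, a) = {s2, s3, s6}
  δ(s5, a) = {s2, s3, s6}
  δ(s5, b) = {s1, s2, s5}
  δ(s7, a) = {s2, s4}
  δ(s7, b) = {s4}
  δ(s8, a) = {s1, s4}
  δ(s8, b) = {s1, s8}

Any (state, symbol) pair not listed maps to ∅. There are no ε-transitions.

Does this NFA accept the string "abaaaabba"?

Yes

Start in {s0}.
Read 'a': s0→{s1, s5, s8}; now {s1, s5, s8}.
Read 'b': s1→{s1, s3, s6}, s5→{s1, s2, s5}, s8→{s1, s8}; now {s1, s2, s3, s5, s6, s8}.
Read 'a': s1→{s5, s7}, s2→{s4, s6, s8}, s3→∅, s5→{s2, s3, s6}, s6→∅, s8→{s1, s4}; now {s1, s2, s3, s4, s5, s6, s7, s8}.
Read 'a': s1→{s5, s7}, s2→{s4, s6, s8}, s3→∅, s4→{s2, s3, s6}, s5→{s2, s3, s6}, s6→∅, s7→{s2, s4}, s8→{s1, s4}; now {s1, s2, s3, s4, s5, s6, s7, s8}.
Read 'a': s1→{s5, s7}, s2→{s4, s6, s8}, s3→∅, s4→{s2, s3, s6}, s5→{s2, s3, s6}, s6→∅, s7→{s2, s4}, s8→{s1, s4}; now {s1, s2, s3, s4, s5, s6, s7, s8}.
Read 'a': s1→{s5, s7}, s2→{s4, s6, s8}, s3→∅, s4→{s2, s3, s6}, s5→{s2, s3, s6}, s6→∅, s7→{s2, s4}, s8→{s1, s4}; now {s1, s2, s3, s4, s5, s6, s7, s8}.
Read 'b': s1→{s1, s3, s6}, s2→{s2, s4, s8}, s3→{s7}, s4→∅, s5→{s1, s2, s5}, s6→∅, s7→{s4}, s8→{s1, s8}; now {s1, s2, s3, s4, s5, s6, s7, s8}.
Read 'b': s1→{s1, s3, s6}, s2→{s2, s4, s8}, s3→{s7}, s4→∅, s5→{s1, s2, s5}, s6→∅, s7→{s4}, s8→{s1, s8}; now {s1, s2, s3, s4, s5, s6, s7, s8}.
Read 'a': s1→{s5, s7}, s2→{s4, s6, s8}, s3→∅, s4→{s2, s3, s6}, s5→{s2, s3, s6}, s6→∅, s7→{s2, s4}, s8→{s1, s4}; now {s1, s2, s3, s4, s5, s6, s7, s8}.
The final set {s1, s2, s3, s4, s5, s6, s7, s8} contains the accepting states s3, s4, s6, s7.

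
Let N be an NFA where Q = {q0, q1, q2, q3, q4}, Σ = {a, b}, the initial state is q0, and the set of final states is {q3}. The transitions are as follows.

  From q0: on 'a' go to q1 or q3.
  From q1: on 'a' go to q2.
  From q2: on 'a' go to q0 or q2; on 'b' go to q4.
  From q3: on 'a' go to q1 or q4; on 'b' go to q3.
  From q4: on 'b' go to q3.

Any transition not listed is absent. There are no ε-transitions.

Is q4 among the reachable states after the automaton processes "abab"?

Start in {q0}.
Read 'a': q0→{q1, q3}; now {q1, q3}.
Read 'b': q1→∅, q3→{q3}; now {q3}.
Read 'a': q3→{q1, q4}; now {q1, q4}.
Read 'b': q1→∅, q4→{q3}; now {q3}.
State q4 is not in {q3}.

No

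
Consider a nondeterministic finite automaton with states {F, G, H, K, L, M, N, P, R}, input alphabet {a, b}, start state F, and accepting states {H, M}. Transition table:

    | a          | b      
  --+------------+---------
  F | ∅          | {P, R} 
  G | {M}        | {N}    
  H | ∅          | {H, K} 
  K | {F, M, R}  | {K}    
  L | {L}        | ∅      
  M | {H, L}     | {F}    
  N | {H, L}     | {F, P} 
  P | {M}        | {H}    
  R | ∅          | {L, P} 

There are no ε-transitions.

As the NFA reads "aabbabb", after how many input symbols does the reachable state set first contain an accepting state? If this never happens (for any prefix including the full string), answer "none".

none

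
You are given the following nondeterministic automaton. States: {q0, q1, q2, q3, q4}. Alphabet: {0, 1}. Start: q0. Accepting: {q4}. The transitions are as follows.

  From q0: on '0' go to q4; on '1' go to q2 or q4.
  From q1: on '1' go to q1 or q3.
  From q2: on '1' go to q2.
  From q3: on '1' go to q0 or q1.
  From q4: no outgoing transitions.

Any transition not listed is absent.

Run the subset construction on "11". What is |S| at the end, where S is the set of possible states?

Start in {q0}.
Read '1': {q0} → {q2, q4}.
Read '1': {q2, q4} → {q2}.
That set has 1 state.

1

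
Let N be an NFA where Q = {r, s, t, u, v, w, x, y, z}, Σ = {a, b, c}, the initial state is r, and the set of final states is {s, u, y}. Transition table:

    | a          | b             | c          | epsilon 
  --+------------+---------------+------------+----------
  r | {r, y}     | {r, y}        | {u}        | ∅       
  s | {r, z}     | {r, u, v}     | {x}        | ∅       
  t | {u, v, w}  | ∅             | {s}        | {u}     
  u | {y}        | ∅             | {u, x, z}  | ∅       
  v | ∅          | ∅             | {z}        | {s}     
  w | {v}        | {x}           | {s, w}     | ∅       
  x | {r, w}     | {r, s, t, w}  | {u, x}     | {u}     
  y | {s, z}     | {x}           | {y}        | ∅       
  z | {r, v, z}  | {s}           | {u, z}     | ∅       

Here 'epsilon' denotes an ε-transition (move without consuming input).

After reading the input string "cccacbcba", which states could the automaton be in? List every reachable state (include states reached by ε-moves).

{r, s, u, v, w, y, z}

Start in {r}.
Read 'c': r→{u}; now {u}.
Read 'c': u→{u, x, z}; now {u, x, z}.
Read 'c': u→{u, x, z}, x→{u, x}, z→{u, z}; now {u, x, z}.
Read 'a': u→{y}, x→{r, w}, z→{r, v, z}; union {r, v, w, y, z}; ε-closure = {r, s, v, w, y, z}.
Read 'c': r→{u}, s→{x}, v→{z}, w→{s, w}, y→{y}, z→{u, z}; now {s, u, w, x, y, z}.
Read 'b': s→{r, u, v}, u→∅, w→{x}, x→{r, s, t, w}, y→{x}, z→{s}; now {r, s, t, u, v, w, x}.
Read 'c': r→{u}, s→{x}, t→{s}, u→{u, x, z}, v→{z}, w→{s, w}, x→{u, x}; now {s, u, w, x, z}.
Read 'b': s→{r, u, v}, u→∅, w→{x}, x→{r, s, t, w}, z→{s}; now {r, s, t, u, v, w, x}.
Read 'a': r→{r, y}, s→{r, z}, t→{u, v, w}, u→{y}, v→∅, w→{v}, x→{r, w}; union {r, u, v, w, y, z}; ε-closure = {r, s, u, v, w, y, z}.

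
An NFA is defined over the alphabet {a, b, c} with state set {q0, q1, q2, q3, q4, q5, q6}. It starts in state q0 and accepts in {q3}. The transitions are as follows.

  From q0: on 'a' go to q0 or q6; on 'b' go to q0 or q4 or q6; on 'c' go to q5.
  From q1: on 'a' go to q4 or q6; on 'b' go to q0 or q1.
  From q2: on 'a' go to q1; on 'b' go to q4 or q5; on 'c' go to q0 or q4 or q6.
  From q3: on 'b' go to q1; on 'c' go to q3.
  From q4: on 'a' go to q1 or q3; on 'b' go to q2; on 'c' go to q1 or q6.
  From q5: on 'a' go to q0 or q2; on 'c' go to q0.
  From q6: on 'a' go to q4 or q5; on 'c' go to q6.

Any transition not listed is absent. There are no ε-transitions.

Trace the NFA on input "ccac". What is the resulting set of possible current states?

Start in {q0}.
Read 'c': {q0} → {q5}.
Read 'c': {q5} → {q0}.
Read 'a': {q0} → {q0, q6}.
Read 'c': {q0, q6} → {q5, q6}.

{q5, q6}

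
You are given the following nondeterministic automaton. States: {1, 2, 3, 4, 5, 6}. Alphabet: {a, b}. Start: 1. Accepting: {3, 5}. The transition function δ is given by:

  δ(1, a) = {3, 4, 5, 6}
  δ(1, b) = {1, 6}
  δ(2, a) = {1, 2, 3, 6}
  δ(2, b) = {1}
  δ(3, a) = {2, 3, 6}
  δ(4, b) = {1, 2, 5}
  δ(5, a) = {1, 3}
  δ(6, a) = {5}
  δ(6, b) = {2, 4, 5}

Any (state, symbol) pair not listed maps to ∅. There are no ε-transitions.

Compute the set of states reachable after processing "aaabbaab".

{1, 2, 4, 5, 6}

Start in {1}.
Read 'a': 1→{3, 4, 5, 6}; now {3, 4, 5, 6}.
Read 'a': 3→{2, 3, 6}, 4→∅, 5→{1, 3}, 6→{5}; now {1, 2, 3, 5, 6}.
Read 'a': 1→{3, 4, 5, 6}, 2→{1, 2, 3, 6}, 3→{2, 3, 6}, 5→{1, 3}, 6→{5}; now {1, 2, 3, 4, 5, 6}.
Read 'b': 1→{1, 6}, 2→{1}, 3→∅, 4→{1, 2, 5}, 5→∅, 6→{2, 4, 5}; now {1, 2, 4, 5, 6}.
Read 'b': 1→{1, 6}, 2→{1}, 4→{1, 2, 5}, 5→∅, 6→{2, 4, 5}; now {1, 2, 4, 5, 6}.
Read 'a': 1→{3, 4, 5, 6}, 2→{1, 2, 3, 6}, 4→∅, 5→{1, 3}, 6→{5}; now {1, 2, 3, 4, 5, 6}.
Read 'a': 1→{3, 4, 5, 6}, 2→{1, 2, 3, 6}, 3→{2, 3, 6}, 4→∅, 5→{1, 3}, 6→{5}; now {1, 2, 3, 4, 5, 6}.
Read 'b': 1→{1, 6}, 2→{1}, 3→∅, 4→{1, 2, 5}, 5→∅, 6→{2, 4, 5}; now {1, 2, 4, 5, 6}.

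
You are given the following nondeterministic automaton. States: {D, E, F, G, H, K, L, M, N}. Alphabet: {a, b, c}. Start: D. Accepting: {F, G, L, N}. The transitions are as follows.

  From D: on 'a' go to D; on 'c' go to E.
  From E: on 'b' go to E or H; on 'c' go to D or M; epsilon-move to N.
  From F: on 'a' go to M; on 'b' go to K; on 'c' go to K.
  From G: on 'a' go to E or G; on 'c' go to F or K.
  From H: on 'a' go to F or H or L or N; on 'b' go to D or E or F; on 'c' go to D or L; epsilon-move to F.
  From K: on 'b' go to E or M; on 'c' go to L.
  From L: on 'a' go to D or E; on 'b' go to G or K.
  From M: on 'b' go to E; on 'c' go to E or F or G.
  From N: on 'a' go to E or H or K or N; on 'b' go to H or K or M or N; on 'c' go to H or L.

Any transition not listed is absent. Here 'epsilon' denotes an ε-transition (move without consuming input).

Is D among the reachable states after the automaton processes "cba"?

Start in {D}.
Read 'c': D→{E}; union {E}; ε-closure = {E, N}.
Read 'b': E→{E, H}, N→{H, K, M, N}; union {E, H, K, M, N}; ε-closure = {E, F, H, K, M, N}.
Read 'a': E→∅, F→{M}, H→{F, H, L, N}, K→∅, M→∅, N→{E, H, K, N}; now {E, F, H, K, L, M, N}.
State D is not in {E, F, H, K, L, M, N}.

No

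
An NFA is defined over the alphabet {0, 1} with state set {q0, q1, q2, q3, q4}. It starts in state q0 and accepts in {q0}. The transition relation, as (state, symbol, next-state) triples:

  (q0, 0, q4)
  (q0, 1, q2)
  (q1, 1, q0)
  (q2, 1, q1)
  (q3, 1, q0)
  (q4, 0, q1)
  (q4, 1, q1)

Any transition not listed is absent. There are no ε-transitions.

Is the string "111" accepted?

Yes

Start in {q0}.
Read '1': q0→{q2}; now {q2}.
Read '1': q2→{q1}; now {q1}.
Read '1': q1→{q0}; now {q0}.
The final set {q0} contains the accepting state q0.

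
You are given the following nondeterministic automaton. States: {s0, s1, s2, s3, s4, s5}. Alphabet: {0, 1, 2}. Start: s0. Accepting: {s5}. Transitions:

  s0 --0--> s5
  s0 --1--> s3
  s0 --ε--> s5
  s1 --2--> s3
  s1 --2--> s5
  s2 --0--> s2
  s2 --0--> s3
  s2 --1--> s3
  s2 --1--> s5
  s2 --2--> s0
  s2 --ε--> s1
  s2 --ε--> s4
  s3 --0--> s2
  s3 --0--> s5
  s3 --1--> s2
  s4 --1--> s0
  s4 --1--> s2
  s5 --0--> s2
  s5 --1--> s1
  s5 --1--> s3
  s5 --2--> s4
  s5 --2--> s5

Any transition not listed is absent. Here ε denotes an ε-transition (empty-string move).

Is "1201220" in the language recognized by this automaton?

No

Start: ε-closure({s0}) = {s0, s5}.
Read '1': s0→{s3}, s5→{s1, s3}; now {s1, s3}.
Read '2': s1→{s3, s5}, s3→∅; now {s3, s5}.
Read '0': s3→{s2, s5}, s5→{s2}; union {s2, s5}; ε-closure = {s1, s2, s4, s5}.
Read '1': s1→∅, s2→{s3, s5}, s4→{s0, s2}, s5→{s1, s3}; union {s0, s1, s2, s3, s5}; ε-closure = {s0, s1, s2, s3, s4, s5}.
Read '2': s0→∅, s1→{s3, s5}, s2→{s0}, s3→∅, s4→∅, s5→{s4, s5}; now {s0, s3, s4, s5}.
Read '2': s0→∅, s3→∅, s4→∅, s5→{s4, s5}; now {s4, s5}.
Read '0': s4→∅, s5→{s2}; union {s2}; ε-closure = {s1, s2, s4}.
The final set {s1, s2, s4} contains no accepting state.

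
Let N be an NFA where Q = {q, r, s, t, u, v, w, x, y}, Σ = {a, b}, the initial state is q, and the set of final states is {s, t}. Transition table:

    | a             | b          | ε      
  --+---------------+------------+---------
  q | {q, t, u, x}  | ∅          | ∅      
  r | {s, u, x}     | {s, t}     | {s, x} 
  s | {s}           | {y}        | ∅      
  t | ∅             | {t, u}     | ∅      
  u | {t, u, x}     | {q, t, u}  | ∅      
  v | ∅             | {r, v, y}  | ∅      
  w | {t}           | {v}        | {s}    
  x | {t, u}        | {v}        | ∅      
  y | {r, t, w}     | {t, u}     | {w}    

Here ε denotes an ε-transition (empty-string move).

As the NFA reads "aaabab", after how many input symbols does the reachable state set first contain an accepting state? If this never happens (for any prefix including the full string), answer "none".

Start in {q}.
Read 'a': {q} → {q, t, u, x}.
None of the earlier sets intersect F, but {q, t, u, x} does.

1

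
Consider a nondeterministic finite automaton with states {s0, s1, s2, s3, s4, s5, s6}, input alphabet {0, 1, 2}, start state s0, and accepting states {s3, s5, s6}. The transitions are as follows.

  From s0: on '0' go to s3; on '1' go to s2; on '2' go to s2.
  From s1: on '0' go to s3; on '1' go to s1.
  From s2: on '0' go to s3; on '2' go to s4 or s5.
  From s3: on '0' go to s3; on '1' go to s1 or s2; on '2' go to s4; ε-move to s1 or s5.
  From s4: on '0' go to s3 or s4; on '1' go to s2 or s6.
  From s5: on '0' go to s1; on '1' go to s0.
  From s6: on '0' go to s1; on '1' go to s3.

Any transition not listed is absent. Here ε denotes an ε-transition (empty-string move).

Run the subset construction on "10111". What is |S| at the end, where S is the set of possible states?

Start in {s0}.
Read '1': s0→{s2}; now {s2}.
Read '0': s2→{s3}; union {s3}; ε-closure = {s1, s3, s5}.
Read '1': s1→{s1}, s3→{s1, s2}, s5→{s0}; now {s0, s1, s2}.
Read '1': s0→{s2}, s1→{s1}, s2→∅; now {s1, s2}.
Read '1': s1→{s1}, s2→∅; now {s1}.
That set has 1 state.

1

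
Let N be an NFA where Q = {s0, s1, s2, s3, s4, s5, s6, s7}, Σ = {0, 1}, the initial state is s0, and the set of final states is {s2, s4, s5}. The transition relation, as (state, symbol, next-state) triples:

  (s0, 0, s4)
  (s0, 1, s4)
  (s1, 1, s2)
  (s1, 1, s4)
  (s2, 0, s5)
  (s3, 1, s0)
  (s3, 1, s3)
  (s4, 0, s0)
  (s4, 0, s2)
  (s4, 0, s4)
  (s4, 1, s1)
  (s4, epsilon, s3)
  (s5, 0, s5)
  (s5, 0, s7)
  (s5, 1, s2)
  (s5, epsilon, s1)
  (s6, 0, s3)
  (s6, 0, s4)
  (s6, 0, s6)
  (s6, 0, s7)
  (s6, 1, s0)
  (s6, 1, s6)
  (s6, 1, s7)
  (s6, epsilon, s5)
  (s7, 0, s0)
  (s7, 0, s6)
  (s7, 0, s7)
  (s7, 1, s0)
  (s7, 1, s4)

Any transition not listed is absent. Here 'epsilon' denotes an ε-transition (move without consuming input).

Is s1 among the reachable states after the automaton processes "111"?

No

Start in {s0}.
Read '1': s0→{s4}; union {s4}; ε-closure = {s3, s4}.
Read '1': s3→{s0, s3}, s4→{s1}; now {s0, s1, s3}.
Read '1': s0→{s4}, s1→{s2, s4}, s3→{s0, s3}; now {s0, s2, s3, s4}.
State s1 is not in {s0, s2, s3, s4}.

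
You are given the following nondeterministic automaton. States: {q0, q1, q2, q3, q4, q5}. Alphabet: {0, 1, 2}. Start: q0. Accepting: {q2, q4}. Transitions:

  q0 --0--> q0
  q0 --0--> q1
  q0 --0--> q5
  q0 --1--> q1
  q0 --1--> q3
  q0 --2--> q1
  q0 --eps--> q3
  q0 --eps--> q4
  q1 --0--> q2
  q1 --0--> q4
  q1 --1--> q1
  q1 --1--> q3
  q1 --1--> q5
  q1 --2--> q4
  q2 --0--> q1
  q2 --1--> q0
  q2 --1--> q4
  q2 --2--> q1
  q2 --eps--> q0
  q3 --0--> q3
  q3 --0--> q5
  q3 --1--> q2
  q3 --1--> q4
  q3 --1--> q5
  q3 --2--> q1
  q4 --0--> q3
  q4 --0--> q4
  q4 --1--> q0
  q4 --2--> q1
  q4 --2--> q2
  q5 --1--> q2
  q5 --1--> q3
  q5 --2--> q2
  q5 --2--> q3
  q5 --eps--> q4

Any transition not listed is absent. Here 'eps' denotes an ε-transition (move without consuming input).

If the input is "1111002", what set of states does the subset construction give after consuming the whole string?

{q0, q1, q2, q3, q4}

Start: ε-closure({q0}) = {q0, q3, q4}.
Read '1': q0→{q1, q3}, q3→{q2, q4, q5}, q4→{q0}; now {q0, q1, q2, q3, q4, q5}.
Read '1': q0→{q1, q3}, q1→{q1, q3, q5}, q2→{q0, q4}, q3→{q2, q4, q5}, q4→{q0}, q5→{q2, q3}; now {q0, q1, q2, q3, q4, q5}.
Read '1': q0→{q1, q3}, q1→{q1, q3, q5}, q2→{q0, q4}, q3→{q2, q4, q5}, q4→{q0}, q5→{q2, q3}; now {q0, q1, q2, q3, q4, q5}.
Read '1': q0→{q1, q3}, q1→{q1, q3, q5}, q2→{q0, q4}, q3→{q2, q4, q5}, q4→{q0}, q5→{q2, q3}; now {q0, q1, q2, q3, q4, q5}.
Read '0': q0→{q0, q1, q5}, q1→{q2, q4}, q2→{q1}, q3→{q3, q5}, q4→{q3, q4}, q5→∅; now {q0, q1, q2, q3, q4, q5}.
Read '0': q0→{q0, q1, q5}, q1→{q2, q4}, q2→{q1}, q3→{q3, q5}, q4→{q3, q4}, q5→∅; now {q0, q1, q2, q3, q4, q5}.
Read '2': q0→{q1}, q1→{q4}, q2→{q1}, q3→{q1}, q4→{q1, q2}, q5→{q2, q3}; union {q1, q2, q3, q4}; ε-closure = {q0, q1, q2, q3, q4}.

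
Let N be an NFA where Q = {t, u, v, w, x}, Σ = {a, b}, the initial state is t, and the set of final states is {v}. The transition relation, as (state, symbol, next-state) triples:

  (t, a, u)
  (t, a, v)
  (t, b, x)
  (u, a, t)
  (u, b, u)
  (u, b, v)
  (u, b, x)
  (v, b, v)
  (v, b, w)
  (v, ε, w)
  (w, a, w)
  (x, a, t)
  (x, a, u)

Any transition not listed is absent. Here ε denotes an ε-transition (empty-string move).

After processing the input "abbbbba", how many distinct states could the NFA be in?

3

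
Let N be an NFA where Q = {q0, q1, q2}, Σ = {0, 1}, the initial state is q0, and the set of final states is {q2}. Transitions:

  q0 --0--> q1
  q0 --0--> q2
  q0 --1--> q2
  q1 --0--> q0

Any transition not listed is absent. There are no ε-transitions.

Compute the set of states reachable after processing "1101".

Start in {q0}.
Read '1': {q0} → {q2}.
Read '1': {q2} → ∅.
The set is empty and remains empty for the remaining 2 symbols.

∅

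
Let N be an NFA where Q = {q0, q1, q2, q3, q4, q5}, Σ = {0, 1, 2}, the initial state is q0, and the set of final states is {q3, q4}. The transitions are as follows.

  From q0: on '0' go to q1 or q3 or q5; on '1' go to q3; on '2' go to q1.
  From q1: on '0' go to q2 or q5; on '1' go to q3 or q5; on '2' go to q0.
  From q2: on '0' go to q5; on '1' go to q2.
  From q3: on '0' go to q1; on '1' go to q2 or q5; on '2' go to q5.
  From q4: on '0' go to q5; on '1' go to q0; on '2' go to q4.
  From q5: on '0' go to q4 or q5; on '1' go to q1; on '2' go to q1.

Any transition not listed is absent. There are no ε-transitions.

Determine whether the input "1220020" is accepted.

Start in {q0}.
Read '1': {q0} → {q3}.
Read '2': {q3} → {q5}.
Read '2': {q5} → {q1}.
Read '0': {q1} → {q2, q5}.
Read '0': {q2, q5} → {q4, q5}.
Read '2': {q4, q5} → {q1, q4}.
Read '0': {q1, q4} → {q2, q5}.
The final set {q2, q5} contains no accepting state.

No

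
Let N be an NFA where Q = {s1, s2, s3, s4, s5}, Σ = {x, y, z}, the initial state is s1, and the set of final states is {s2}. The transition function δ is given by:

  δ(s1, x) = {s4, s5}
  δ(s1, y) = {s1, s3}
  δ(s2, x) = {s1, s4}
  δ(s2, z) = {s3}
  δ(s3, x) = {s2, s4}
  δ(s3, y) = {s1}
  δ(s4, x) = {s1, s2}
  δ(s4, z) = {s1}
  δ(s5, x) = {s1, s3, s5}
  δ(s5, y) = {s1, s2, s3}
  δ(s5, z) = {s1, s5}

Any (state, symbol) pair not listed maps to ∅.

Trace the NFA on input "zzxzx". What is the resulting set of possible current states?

∅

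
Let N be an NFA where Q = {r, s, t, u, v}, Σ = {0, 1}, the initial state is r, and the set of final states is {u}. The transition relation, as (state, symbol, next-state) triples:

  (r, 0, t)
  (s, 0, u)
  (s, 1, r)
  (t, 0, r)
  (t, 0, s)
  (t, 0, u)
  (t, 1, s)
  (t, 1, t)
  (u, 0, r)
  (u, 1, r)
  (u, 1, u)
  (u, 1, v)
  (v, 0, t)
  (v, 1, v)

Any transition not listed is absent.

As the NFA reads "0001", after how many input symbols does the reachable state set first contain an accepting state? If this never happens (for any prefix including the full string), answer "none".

2

Start in {r}.
Read '0': {r} → {t}.
Read '0': {t} → {r, s, u}.
None of the earlier sets intersect F, but {r, s, u} does.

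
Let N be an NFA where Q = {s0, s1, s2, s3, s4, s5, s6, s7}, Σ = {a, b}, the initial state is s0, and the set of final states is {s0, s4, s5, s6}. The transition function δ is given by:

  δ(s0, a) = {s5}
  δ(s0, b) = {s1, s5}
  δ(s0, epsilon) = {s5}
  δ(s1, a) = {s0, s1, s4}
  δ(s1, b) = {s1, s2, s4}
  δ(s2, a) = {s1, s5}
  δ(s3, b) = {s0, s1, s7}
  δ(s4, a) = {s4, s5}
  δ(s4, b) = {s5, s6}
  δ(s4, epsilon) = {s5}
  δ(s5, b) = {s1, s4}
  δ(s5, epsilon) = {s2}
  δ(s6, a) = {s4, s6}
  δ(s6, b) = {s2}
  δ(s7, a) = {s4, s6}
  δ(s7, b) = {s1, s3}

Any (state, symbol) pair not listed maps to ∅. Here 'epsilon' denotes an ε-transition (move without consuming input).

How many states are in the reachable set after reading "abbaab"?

5

Start: ε-closure({s0}) = {s0, s2, s5}.
Read 'a': {s0, s2, s5} → {s1, s2, s5}.
Read 'b': {s1, s2, s5} → {s1, s2, s4, s5}.
Read 'b': {s1, s2, s4, s5} → {s1, s2, s4, s5, s6}.
Read 'a': {s1, s2, s4, s5, s6} → {s0, s1, s2, s4, s5, s6}.
Read 'a': {s0, s1, s2, s4, s5, s6} → {s0, s1, s2, s4, s5, s6}.
Read 'b': {s0, s1, s2, s4, s5, s6} → {s1, s2, s4, s5, s6}.
That set has 5 states.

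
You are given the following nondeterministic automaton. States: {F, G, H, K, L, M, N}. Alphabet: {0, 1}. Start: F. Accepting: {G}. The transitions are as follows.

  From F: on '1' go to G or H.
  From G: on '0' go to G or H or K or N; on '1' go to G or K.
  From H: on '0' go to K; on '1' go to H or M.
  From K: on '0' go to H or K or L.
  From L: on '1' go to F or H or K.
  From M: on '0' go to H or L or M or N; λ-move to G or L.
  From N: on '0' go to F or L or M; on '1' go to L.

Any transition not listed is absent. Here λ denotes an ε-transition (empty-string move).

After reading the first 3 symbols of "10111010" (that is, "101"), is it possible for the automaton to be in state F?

Start in {F}.
Read '1': {F} → {G, H}.
Read '0': {G, H} → {G, H, K, N}.
Read '1': {G, H, K, N} → {G, H, K, L, M}.
State F is not in {G, H, K, L, M}.

No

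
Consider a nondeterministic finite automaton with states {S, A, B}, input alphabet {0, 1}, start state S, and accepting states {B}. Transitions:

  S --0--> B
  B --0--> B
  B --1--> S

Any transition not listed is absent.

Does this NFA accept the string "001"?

No

Start in {S}.
Read '0': {S} → {B}.
Read '0': {B} → {B}.
Read '1': {B} → {S}.
The final set {S} contains no accepting state.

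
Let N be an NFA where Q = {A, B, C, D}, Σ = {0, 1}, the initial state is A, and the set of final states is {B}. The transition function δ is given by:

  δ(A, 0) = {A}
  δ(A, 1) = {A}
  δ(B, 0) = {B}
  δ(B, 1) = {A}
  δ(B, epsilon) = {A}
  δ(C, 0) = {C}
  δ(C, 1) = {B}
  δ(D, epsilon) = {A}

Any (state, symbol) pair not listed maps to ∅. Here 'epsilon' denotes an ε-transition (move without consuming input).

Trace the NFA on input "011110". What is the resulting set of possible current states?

{A}

Start in {A}.
Read '0': A→{A}; now {A}.
Read '1': A→{A}; now {A}.
Read '1': A→{A}; now {A}.
Read '1': A→{A}; now {A}.
Read '1': A→{A}; now {A}.
Read '0': A→{A}; now {A}.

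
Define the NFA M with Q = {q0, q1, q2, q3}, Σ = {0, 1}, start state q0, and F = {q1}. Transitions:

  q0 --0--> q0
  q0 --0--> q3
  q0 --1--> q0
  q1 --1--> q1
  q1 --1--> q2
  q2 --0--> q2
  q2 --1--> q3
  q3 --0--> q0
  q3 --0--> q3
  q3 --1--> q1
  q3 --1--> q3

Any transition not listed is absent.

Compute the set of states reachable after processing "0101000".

{q0, q3}

Start in {q0}.
Read '0': {q0} → {q0, q3}.
Read '1': {q0, q3} → {q0, q1, q3}.
Read '0': {q0, q1, q3} → {q0, q3}.
Read '1': {q0, q3} → {q0, q1, q3}.
Read '0': {q0, q1, q3} → {q0, q3}.
Read '0': {q0, q3} → {q0, q3}.
Read '0': {q0, q3} → {q0, q3}.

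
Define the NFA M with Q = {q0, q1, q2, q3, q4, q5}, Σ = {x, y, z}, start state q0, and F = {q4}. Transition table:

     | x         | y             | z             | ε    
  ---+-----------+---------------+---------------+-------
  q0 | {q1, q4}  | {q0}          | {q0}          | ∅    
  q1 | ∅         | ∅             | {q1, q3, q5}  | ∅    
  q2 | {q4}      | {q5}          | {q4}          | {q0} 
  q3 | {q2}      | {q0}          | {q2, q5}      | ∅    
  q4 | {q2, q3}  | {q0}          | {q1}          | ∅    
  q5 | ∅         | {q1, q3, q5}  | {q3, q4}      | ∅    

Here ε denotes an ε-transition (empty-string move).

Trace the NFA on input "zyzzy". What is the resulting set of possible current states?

Start in {q0}.
Read 'z': {q0} → {q0}.
Read 'y': {q0} → {q0}.
Read 'z': {q0} → {q0}.
Read 'z': {q0} → {q0}.
Read 'y': {q0} → {q0}.

{q0}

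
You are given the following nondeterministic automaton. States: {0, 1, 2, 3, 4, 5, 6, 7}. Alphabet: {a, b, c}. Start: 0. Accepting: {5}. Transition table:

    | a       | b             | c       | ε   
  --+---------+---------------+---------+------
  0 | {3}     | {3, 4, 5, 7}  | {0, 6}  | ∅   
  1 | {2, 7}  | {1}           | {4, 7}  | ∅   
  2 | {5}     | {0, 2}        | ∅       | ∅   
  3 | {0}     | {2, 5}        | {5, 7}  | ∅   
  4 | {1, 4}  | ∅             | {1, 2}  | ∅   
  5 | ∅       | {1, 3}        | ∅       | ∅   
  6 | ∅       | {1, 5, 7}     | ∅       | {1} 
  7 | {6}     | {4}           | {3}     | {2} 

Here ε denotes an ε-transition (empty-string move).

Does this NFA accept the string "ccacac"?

No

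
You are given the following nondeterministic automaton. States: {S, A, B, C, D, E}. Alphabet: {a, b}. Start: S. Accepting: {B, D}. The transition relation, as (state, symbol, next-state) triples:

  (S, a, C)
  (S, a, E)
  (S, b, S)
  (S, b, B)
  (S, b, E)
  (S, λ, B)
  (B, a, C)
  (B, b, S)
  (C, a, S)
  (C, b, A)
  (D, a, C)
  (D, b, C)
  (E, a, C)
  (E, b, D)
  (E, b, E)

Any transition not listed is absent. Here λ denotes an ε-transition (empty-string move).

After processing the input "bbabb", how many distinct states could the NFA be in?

3

Start: ε-closure({S}) = {S, B}.
Read 'b': {S, B} → {S, B, E}.
Read 'b': {S, B, E} → {S, B, D, E}.
Read 'a': {S, B, D, E} → {C, E}.
Read 'b': {C, E} → {A, D, E}.
Read 'b': {A, D, E} → {C, D, E}.
That set has 3 states.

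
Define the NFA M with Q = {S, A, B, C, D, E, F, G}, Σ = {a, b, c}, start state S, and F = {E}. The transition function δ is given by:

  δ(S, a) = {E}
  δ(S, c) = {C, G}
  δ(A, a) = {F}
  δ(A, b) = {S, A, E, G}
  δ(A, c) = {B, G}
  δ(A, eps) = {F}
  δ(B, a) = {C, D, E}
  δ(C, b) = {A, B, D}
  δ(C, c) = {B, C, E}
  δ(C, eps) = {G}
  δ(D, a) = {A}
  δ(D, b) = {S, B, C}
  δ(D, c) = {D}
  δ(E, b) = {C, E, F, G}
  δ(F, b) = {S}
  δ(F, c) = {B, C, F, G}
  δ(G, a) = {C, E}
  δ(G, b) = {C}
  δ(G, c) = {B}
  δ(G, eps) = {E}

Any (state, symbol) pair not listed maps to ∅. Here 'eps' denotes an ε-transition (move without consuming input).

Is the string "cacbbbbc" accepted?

Start in {S}.
Read 'c': {S} → {C, E, G}.
Read 'a': {C, E, G} → {C, E, G}.
Read 'c': {C, E, G} → {B, C, E, G}.
Read 'b': {B, C, E, G} → {A, B, C, D, E, F, G}.
Read 'b': {A, B, C, D, E, F, G} → {S, A, B, C, D, E, F, G}.
Read 'b': {S, A, B, C, D, E, F, G} → {S, A, B, C, D, E, F, G}.
Read 'b': {S, A, B, C, D, E, F, G} → {S, A, B, C, D, E, F, G}.
Read 'c': {S, A, B, C, D, E, F, G} → {B, C, D, E, F, G}.
The final set {B, C, D, E, F, G} contains the accepting state E.

Yes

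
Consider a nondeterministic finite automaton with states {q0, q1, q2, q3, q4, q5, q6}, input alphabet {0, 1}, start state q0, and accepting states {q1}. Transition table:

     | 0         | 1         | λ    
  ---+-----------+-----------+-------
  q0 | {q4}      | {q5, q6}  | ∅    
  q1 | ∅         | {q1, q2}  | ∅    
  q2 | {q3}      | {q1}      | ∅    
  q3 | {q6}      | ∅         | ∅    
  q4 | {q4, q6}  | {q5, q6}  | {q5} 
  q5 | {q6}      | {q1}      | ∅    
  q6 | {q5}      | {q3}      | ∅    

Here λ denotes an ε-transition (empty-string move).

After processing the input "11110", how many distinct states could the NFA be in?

1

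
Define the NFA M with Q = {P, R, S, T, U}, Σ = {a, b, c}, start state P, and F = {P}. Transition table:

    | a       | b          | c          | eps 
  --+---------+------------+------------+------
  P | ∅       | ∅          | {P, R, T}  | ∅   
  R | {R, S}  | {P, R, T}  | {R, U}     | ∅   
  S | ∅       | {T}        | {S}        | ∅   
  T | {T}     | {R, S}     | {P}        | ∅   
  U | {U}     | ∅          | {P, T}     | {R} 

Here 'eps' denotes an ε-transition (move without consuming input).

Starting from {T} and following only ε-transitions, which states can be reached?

Begin with {T}.
No ε-moves leave this set, so the closure equals the set itself.

{T}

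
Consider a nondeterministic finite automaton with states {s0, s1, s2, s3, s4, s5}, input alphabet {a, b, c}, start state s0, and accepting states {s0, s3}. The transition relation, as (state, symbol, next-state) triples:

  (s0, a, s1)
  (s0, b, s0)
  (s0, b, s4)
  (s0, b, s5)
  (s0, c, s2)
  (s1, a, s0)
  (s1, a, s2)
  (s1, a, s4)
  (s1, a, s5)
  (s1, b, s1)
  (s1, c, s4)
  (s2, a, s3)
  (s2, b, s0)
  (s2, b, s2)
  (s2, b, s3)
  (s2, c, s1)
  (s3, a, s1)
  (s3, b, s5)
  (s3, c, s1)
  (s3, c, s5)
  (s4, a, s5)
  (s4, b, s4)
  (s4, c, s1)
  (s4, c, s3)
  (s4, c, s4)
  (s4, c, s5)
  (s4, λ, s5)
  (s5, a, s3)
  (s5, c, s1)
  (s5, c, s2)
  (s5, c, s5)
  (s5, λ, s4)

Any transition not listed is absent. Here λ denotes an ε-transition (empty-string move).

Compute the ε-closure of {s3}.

{s3}

Begin with {s3}.
No ε-moves leave this set, so the closure equals the set itself.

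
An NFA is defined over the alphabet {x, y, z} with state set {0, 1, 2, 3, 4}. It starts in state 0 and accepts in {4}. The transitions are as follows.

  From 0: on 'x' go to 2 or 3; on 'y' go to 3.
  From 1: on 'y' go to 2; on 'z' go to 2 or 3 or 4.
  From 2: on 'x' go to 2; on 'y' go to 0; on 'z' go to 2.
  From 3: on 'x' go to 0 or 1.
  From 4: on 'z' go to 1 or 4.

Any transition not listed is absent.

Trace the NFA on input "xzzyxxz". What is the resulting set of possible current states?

{2, 3, 4}

Start in {0}.
Read 'x': {0} → {2, 3}.
Read 'z': {2, 3} → {2}.
Read 'z': {2} → {2}.
Read 'y': {2} → {0}.
Read 'x': {0} → {2, 3}.
Read 'x': {2, 3} → {0, 1, 2}.
Read 'z': {0, 1, 2} → {2, 3, 4}.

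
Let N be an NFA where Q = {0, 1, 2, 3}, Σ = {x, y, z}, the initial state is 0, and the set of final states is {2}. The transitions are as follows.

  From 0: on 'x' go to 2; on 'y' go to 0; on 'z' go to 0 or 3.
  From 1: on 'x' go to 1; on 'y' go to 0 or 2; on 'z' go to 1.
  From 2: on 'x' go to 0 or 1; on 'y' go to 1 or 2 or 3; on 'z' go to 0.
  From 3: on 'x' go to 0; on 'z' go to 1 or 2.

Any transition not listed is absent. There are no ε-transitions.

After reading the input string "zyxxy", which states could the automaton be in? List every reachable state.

{0, 2}

Start in {0}.
Read 'z': {0} → {0, 3}.
Read 'y': {0, 3} → {0}.
Read 'x': {0} → {2}.
Read 'x': {2} → {0, 1}.
Read 'y': {0, 1} → {0, 2}.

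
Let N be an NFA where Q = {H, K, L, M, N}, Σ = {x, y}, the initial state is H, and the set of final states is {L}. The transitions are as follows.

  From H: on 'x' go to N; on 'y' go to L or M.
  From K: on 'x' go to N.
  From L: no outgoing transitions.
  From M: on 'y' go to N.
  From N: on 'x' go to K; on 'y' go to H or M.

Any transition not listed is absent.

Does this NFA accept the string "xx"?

No

Start in {H}.
Read 'x': {H} → {N}.
Read 'x': {N} → {K}.
The final set {K} contains no accepting state.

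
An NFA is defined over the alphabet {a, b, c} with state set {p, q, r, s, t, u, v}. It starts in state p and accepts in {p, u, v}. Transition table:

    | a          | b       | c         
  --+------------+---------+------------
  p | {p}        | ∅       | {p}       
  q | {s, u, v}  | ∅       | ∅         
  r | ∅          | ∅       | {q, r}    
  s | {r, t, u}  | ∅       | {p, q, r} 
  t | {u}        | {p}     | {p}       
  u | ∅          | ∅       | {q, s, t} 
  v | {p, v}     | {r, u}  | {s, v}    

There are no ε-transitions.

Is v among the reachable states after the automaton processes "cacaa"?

No

Start in {p}.
Read 'c': {p} → {p}.
Read 'a': {p} → {p}.
Read 'c': {p} → {p}.
Read 'a': {p} → {p}.
Read 'a': {p} → {p}.
State v is not in {p}.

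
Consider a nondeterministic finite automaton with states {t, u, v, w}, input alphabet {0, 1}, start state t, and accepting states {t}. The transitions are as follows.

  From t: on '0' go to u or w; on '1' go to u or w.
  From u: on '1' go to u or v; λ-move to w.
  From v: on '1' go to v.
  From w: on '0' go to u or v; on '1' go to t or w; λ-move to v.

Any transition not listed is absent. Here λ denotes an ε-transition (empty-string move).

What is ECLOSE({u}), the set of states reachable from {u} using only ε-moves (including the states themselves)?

Begin with {u}.
ε-move u → w; add w.
ε-move w → v; add v.

{u, v, w}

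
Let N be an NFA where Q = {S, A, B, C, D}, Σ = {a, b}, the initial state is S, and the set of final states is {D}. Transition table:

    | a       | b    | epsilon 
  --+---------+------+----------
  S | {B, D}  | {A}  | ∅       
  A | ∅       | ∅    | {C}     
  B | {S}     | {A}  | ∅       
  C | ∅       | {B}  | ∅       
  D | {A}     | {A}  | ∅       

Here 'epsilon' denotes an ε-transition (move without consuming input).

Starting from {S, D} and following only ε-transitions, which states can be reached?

{S, D}

Begin with {S, D}.
No ε-moves leave this set, so the closure equals the set itself.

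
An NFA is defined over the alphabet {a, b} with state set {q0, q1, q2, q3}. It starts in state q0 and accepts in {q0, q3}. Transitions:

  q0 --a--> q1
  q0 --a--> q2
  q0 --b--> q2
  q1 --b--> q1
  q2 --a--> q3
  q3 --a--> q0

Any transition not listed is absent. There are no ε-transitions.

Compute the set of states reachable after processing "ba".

{q3}

Start in {q0}.
Read 'b': {q0} → {q2}.
Read 'a': {q2} → {q3}.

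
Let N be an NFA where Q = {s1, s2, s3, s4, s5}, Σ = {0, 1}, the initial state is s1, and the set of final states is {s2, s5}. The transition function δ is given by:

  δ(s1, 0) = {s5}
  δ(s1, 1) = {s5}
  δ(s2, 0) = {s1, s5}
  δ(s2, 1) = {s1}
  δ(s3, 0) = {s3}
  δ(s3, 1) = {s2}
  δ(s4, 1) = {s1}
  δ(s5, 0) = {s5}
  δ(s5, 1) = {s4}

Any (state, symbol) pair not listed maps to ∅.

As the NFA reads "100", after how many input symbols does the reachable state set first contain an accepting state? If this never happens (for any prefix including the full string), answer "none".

1

Start in {s1}.
Read '1': s1→{s5}; now {s5}.
None of the earlier sets intersect F, but {s5} does.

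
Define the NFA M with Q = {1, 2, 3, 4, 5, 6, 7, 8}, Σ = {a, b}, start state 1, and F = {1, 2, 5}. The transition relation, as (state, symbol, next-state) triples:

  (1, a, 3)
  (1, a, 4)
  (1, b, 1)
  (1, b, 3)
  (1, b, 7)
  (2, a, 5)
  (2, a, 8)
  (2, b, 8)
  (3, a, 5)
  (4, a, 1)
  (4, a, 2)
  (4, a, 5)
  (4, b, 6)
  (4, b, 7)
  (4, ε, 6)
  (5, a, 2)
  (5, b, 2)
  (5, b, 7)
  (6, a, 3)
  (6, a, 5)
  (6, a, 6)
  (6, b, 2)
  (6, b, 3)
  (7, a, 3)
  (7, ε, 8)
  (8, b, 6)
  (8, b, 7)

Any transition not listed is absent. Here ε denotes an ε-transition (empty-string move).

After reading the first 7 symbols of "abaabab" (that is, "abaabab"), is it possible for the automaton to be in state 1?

No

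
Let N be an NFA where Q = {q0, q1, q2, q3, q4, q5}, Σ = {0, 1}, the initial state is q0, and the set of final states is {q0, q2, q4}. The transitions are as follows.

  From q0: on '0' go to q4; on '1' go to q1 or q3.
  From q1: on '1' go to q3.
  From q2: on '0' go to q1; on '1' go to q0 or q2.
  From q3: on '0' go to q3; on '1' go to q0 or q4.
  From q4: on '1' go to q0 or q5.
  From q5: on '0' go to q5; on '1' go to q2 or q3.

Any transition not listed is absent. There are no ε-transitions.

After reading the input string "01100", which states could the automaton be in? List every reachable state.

{q3}

Start in {q0}.
Read '0': {q0} → {q4}.
Read '1': {q4} → {q0, q5}.
Read '1': {q0, q5} → {q1, q2, q3}.
Read '0': {q1, q2, q3} → {q1, q3}.
Read '0': {q1, q3} → {q3}.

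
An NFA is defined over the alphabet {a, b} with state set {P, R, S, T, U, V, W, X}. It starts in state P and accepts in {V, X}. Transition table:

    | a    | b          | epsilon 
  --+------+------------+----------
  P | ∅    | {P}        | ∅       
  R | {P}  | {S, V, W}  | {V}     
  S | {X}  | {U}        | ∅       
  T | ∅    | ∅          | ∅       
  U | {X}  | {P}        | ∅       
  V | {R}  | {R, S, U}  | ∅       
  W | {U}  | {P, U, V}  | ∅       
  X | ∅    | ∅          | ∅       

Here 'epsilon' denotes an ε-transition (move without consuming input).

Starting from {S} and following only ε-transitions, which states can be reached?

{S}

Begin with {S}.
No ε-moves leave this set, so the closure equals the set itself.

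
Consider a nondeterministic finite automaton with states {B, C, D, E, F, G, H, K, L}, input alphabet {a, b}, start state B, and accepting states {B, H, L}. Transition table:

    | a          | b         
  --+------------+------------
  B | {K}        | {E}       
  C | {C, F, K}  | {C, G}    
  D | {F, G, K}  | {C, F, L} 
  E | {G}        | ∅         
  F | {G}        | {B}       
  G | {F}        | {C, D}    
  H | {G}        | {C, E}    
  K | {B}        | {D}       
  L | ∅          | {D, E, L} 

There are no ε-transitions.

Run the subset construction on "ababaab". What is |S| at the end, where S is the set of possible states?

Start in {B}.
Read 'a': {B} → {K}.
Read 'b': {K} → {D}.
Read 'a': {D} → {F, G, K}.
Read 'b': {F, G, K} → {B, C, D}.
Read 'a': {B, C, D} → {C, F, G, K}.
Read 'a': {C, F, G, K} → {B, C, F, G, K}.
Read 'b': {B, C, F, G, K} → {B, C, D, E, G}.
That set has 5 states.

5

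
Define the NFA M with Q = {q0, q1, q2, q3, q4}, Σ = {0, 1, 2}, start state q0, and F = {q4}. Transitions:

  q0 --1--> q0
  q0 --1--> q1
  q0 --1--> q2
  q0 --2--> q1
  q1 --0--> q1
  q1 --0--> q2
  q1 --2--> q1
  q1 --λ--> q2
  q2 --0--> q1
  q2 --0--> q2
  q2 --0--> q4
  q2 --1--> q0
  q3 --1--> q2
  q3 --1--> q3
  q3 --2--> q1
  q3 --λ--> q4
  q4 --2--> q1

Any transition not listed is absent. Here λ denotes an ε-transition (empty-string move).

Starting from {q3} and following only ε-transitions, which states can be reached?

Begin with {q3}.
ε-move q3 → q4; add q4.

{q3, q4}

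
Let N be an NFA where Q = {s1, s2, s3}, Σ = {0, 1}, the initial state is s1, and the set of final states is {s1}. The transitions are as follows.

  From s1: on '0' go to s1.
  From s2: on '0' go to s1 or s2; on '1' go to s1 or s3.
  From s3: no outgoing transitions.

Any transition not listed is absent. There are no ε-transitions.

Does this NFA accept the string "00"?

Yes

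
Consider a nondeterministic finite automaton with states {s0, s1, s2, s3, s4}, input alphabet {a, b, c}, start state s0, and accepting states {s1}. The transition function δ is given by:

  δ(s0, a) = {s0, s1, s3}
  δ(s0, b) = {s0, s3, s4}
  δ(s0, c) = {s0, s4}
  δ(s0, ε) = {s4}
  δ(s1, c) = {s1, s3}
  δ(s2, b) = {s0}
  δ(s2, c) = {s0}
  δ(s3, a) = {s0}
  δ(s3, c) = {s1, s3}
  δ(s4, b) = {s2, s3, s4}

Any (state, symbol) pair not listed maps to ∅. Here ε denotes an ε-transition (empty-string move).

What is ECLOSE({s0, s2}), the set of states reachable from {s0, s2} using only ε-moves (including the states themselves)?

Begin with {s0, s2}.
ε-move s0 → s4; add s4.

{s0, s2, s4}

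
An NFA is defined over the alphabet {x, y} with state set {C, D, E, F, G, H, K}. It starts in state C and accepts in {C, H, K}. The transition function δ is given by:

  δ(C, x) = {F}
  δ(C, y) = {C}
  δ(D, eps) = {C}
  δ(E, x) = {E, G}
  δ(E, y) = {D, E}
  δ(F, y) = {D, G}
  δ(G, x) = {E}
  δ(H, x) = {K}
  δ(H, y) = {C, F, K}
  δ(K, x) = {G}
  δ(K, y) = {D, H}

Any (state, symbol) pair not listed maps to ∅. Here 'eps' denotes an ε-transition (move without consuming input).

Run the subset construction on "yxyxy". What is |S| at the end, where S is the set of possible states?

4

Start in {C}.
Read 'y': C→{C}; now {C}.
Read 'x': C→{F}; now {F}.
Read 'y': F→{D, G}; union {D, G}; ε-closure = {C, D, G}.
Read 'x': C→{F}, D→∅, G→{E}; now {E, F}.
Read 'y': E→{D, E}, F→{D, G}; union {D, E, G}; ε-closure = {C, D, E, G}.
That set has 4 states.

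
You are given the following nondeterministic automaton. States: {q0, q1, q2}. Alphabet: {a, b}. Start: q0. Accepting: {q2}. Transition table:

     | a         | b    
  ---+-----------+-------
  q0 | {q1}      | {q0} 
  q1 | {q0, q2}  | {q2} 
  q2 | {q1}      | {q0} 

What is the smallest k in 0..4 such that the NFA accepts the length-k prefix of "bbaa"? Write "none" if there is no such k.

4

Start in {q0}.
Read 'b': {q0} → {q0}.
Read 'b': {q0} → {q0}.
Read 'a': {q0} → {q1}.
Read 'a': {q1} → {q0, q2}.
None of the earlier sets intersect F, but {q0, q2} does.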